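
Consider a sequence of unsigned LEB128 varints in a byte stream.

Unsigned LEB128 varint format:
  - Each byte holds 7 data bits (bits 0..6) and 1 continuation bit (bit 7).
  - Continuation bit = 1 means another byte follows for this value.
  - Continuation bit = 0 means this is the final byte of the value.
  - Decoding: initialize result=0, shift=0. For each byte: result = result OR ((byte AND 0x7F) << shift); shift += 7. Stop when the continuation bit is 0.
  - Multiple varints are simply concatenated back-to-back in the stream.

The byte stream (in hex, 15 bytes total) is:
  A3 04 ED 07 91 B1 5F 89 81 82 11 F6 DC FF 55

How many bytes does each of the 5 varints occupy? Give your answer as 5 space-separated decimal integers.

  byte[0]=0xA3 cont=1 payload=0x23=35: acc |= 35<<0 -> acc=35 shift=7
  byte[1]=0x04 cont=0 payload=0x04=4: acc |= 4<<7 -> acc=547 shift=14 [end]
Varint 1: bytes[0:2] = A3 04 -> value 547 (2 byte(s))
  byte[2]=0xED cont=1 payload=0x6D=109: acc |= 109<<0 -> acc=109 shift=7
  byte[3]=0x07 cont=0 payload=0x07=7: acc |= 7<<7 -> acc=1005 shift=14 [end]
Varint 2: bytes[2:4] = ED 07 -> value 1005 (2 byte(s))
  byte[4]=0x91 cont=1 payload=0x11=17: acc |= 17<<0 -> acc=17 shift=7
  byte[5]=0xB1 cont=1 payload=0x31=49: acc |= 49<<7 -> acc=6289 shift=14
  byte[6]=0x5F cont=0 payload=0x5F=95: acc |= 95<<14 -> acc=1562769 shift=21 [end]
Varint 3: bytes[4:7] = 91 B1 5F -> value 1562769 (3 byte(s))
  byte[7]=0x89 cont=1 payload=0x09=9: acc |= 9<<0 -> acc=9 shift=7
  byte[8]=0x81 cont=1 payload=0x01=1: acc |= 1<<7 -> acc=137 shift=14
  byte[9]=0x82 cont=1 payload=0x02=2: acc |= 2<<14 -> acc=32905 shift=21
  byte[10]=0x11 cont=0 payload=0x11=17: acc |= 17<<21 -> acc=35684489 shift=28 [end]
Varint 4: bytes[7:11] = 89 81 82 11 -> value 35684489 (4 byte(s))
  byte[11]=0xF6 cont=1 payload=0x76=118: acc |= 118<<0 -> acc=118 shift=7
  byte[12]=0xDC cont=1 payload=0x5C=92: acc |= 92<<7 -> acc=11894 shift=14
  byte[13]=0xFF cont=1 payload=0x7F=127: acc |= 127<<14 -> acc=2092662 shift=21
  byte[14]=0x55 cont=0 payload=0x55=85: acc |= 85<<21 -> acc=180350582 shift=28 [end]
Varint 5: bytes[11:15] = F6 DC FF 55 -> value 180350582 (4 byte(s))

Answer: 2 2 3 4 4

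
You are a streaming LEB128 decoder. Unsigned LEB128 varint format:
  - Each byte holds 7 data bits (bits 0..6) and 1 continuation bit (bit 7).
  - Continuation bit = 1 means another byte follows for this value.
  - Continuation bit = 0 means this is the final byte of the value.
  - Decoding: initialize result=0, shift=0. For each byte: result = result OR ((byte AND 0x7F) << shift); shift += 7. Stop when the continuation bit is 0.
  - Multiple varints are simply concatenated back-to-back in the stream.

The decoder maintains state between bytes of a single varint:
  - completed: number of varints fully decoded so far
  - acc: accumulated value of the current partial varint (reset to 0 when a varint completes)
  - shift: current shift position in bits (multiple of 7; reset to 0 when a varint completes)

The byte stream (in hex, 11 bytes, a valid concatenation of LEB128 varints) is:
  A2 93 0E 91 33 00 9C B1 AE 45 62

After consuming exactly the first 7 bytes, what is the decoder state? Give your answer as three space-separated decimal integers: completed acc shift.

byte[0]=0xA2 cont=1 payload=0x22: acc |= 34<<0 -> completed=0 acc=34 shift=7
byte[1]=0x93 cont=1 payload=0x13: acc |= 19<<7 -> completed=0 acc=2466 shift=14
byte[2]=0x0E cont=0 payload=0x0E: varint #1 complete (value=231842); reset -> completed=1 acc=0 shift=0
byte[3]=0x91 cont=1 payload=0x11: acc |= 17<<0 -> completed=1 acc=17 shift=7
byte[4]=0x33 cont=0 payload=0x33: varint #2 complete (value=6545); reset -> completed=2 acc=0 shift=0
byte[5]=0x00 cont=0 payload=0x00: varint #3 complete (value=0); reset -> completed=3 acc=0 shift=0
byte[6]=0x9C cont=1 payload=0x1C: acc |= 28<<0 -> completed=3 acc=28 shift=7

Answer: 3 28 7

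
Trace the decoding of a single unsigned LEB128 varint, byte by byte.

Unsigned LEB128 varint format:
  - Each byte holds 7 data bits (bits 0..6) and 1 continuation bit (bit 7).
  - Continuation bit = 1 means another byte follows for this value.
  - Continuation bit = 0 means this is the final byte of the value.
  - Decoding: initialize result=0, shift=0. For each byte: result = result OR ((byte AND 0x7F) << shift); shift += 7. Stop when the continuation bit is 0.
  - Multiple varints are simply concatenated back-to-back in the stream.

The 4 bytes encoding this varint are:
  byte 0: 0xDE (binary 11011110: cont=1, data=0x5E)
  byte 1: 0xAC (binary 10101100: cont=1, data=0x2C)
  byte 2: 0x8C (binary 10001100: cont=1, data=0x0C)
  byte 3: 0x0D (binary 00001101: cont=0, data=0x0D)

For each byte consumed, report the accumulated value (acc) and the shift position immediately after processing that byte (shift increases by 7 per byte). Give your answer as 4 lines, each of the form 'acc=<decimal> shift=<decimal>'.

Answer: acc=94 shift=7
acc=5726 shift=14
acc=202334 shift=21
acc=27465310 shift=28

Derivation:
byte 0=0xDE: payload=0x5E=94, contrib = 94<<0 = 94; acc -> 94, shift -> 7
byte 1=0xAC: payload=0x2C=44, contrib = 44<<7 = 5632; acc -> 5726, shift -> 14
byte 2=0x8C: payload=0x0C=12, contrib = 12<<14 = 196608; acc -> 202334, shift -> 21
byte 3=0x0D: payload=0x0D=13, contrib = 13<<21 = 27262976; acc -> 27465310, shift -> 28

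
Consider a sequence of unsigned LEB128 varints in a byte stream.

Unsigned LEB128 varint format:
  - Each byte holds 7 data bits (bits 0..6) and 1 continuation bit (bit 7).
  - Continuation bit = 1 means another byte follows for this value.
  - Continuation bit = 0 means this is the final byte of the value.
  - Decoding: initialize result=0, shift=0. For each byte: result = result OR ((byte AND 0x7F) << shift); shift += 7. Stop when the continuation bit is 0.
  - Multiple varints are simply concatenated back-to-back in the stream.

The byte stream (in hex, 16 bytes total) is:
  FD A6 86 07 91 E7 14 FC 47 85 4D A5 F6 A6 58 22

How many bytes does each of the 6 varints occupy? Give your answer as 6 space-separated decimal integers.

  byte[0]=0xFD cont=1 payload=0x7D=125: acc |= 125<<0 -> acc=125 shift=7
  byte[1]=0xA6 cont=1 payload=0x26=38: acc |= 38<<7 -> acc=4989 shift=14
  byte[2]=0x86 cont=1 payload=0x06=6: acc |= 6<<14 -> acc=103293 shift=21
  byte[3]=0x07 cont=0 payload=0x07=7: acc |= 7<<21 -> acc=14783357 shift=28 [end]
Varint 1: bytes[0:4] = FD A6 86 07 -> value 14783357 (4 byte(s))
  byte[4]=0x91 cont=1 payload=0x11=17: acc |= 17<<0 -> acc=17 shift=7
  byte[5]=0xE7 cont=1 payload=0x67=103: acc |= 103<<7 -> acc=13201 shift=14
  byte[6]=0x14 cont=0 payload=0x14=20: acc |= 20<<14 -> acc=340881 shift=21 [end]
Varint 2: bytes[4:7] = 91 E7 14 -> value 340881 (3 byte(s))
  byte[7]=0xFC cont=1 payload=0x7C=124: acc |= 124<<0 -> acc=124 shift=7
  byte[8]=0x47 cont=0 payload=0x47=71: acc |= 71<<7 -> acc=9212 shift=14 [end]
Varint 3: bytes[7:9] = FC 47 -> value 9212 (2 byte(s))
  byte[9]=0x85 cont=1 payload=0x05=5: acc |= 5<<0 -> acc=5 shift=7
  byte[10]=0x4D cont=0 payload=0x4D=77: acc |= 77<<7 -> acc=9861 shift=14 [end]
Varint 4: bytes[9:11] = 85 4D -> value 9861 (2 byte(s))
  byte[11]=0xA5 cont=1 payload=0x25=37: acc |= 37<<0 -> acc=37 shift=7
  byte[12]=0xF6 cont=1 payload=0x76=118: acc |= 118<<7 -> acc=15141 shift=14
  byte[13]=0xA6 cont=1 payload=0x26=38: acc |= 38<<14 -> acc=637733 shift=21
  byte[14]=0x58 cont=0 payload=0x58=88: acc |= 88<<21 -> acc=185187109 shift=28 [end]
Varint 5: bytes[11:15] = A5 F6 A6 58 -> value 185187109 (4 byte(s))
  byte[15]=0x22 cont=0 payload=0x22=34: acc |= 34<<0 -> acc=34 shift=7 [end]
Varint 6: bytes[15:16] = 22 -> value 34 (1 byte(s))

Answer: 4 3 2 2 4 1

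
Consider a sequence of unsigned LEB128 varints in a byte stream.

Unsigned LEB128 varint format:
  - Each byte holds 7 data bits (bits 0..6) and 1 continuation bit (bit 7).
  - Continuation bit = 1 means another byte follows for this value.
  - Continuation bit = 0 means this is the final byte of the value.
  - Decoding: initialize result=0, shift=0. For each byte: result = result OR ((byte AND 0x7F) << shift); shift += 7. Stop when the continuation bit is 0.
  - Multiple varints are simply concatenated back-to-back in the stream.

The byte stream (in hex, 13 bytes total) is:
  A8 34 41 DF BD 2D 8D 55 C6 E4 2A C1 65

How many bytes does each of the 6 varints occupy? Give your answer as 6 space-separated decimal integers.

  byte[0]=0xA8 cont=1 payload=0x28=40: acc |= 40<<0 -> acc=40 shift=7
  byte[1]=0x34 cont=0 payload=0x34=52: acc |= 52<<7 -> acc=6696 shift=14 [end]
Varint 1: bytes[0:2] = A8 34 -> value 6696 (2 byte(s))
  byte[2]=0x41 cont=0 payload=0x41=65: acc |= 65<<0 -> acc=65 shift=7 [end]
Varint 2: bytes[2:3] = 41 -> value 65 (1 byte(s))
  byte[3]=0xDF cont=1 payload=0x5F=95: acc |= 95<<0 -> acc=95 shift=7
  byte[4]=0xBD cont=1 payload=0x3D=61: acc |= 61<<7 -> acc=7903 shift=14
  byte[5]=0x2D cont=0 payload=0x2D=45: acc |= 45<<14 -> acc=745183 shift=21 [end]
Varint 3: bytes[3:6] = DF BD 2D -> value 745183 (3 byte(s))
  byte[6]=0x8D cont=1 payload=0x0D=13: acc |= 13<<0 -> acc=13 shift=7
  byte[7]=0x55 cont=0 payload=0x55=85: acc |= 85<<7 -> acc=10893 shift=14 [end]
Varint 4: bytes[6:8] = 8D 55 -> value 10893 (2 byte(s))
  byte[8]=0xC6 cont=1 payload=0x46=70: acc |= 70<<0 -> acc=70 shift=7
  byte[9]=0xE4 cont=1 payload=0x64=100: acc |= 100<<7 -> acc=12870 shift=14
  byte[10]=0x2A cont=0 payload=0x2A=42: acc |= 42<<14 -> acc=700998 shift=21 [end]
Varint 5: bytes[8:11] = C6 E4 2A -> value 700998 (3 byte(s))
  byte[11]=0xC1 cont=1 payload=0x41=65: acc |= 65<<0 -> acc=65 shift=7
  byte[12]=0x65 cont=0 payload=0x65=101: acc |= 101<<7 -> acc=12993 shift=14 [end]
Varint 6: bytes[11:13] = C1 65 -> value 12993 (2 byte(s))

Answer: 2 1 3 2 3 2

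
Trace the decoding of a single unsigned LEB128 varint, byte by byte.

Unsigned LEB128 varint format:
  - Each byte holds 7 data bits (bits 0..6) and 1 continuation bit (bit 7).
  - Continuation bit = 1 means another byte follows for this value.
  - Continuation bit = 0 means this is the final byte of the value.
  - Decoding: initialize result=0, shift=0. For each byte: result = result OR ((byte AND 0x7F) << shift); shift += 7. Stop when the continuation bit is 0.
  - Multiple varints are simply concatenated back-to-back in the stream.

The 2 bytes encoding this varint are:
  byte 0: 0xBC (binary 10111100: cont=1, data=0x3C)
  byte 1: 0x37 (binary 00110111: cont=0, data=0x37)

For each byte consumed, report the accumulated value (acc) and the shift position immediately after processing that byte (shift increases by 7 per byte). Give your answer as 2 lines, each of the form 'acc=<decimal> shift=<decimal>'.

Answer: acc=60 shift=7
acc=7100 shift=14

Derivation:
byte 0=0xBC: payload=0x3C=60, contrib = 60<<0 = 60; acc -> 60, shift -> 7
byte 1=0x37: payload=0x37=55, contrib = 55<<7 = 7040; acc -> 7100, shift -> 14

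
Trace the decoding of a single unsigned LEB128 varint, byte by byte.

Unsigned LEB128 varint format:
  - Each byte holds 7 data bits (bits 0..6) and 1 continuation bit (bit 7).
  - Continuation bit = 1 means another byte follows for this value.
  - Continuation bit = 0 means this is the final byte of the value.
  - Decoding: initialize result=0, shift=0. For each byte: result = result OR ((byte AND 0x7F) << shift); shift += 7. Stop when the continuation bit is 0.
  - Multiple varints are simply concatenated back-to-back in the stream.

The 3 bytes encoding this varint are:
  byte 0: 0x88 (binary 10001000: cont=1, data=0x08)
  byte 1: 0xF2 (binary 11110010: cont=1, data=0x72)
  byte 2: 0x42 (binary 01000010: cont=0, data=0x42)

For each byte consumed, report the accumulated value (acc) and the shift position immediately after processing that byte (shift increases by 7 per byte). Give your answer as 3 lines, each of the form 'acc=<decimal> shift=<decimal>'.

byte 0=0x88: payload=0x08=8, contrib = 8<<0 = 8; acc -> 8, shift -> 7
byte 1=0xF2: payload=0x72=114, contrib = 114<<7 = 14592; acc -> 14600, shift -> 14
byte 2=0x42: payload=0x42=66, contrib = 66<<14 = 1081344; acc -> 1095944, shift -> 21

Answer: acc=8 shift=7
acc=14600 shift=14
acc=1095944 shift=21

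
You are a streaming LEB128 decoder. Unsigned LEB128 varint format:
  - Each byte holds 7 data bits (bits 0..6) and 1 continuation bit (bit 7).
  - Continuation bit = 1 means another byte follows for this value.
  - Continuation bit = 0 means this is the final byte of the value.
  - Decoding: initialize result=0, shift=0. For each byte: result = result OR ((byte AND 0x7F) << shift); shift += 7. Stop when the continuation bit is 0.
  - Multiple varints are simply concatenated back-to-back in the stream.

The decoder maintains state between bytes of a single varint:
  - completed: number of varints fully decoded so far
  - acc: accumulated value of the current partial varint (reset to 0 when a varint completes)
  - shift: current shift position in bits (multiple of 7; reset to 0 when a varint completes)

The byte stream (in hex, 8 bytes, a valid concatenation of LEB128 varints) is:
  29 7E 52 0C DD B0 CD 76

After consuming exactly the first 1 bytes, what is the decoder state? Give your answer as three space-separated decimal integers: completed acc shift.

Answer: 1 0 0

Derivation:
byte[0]=0x29 cont=0 payload=0x29: varint #1 complete (value=41); reset -> completed=1 acc=0 shift=0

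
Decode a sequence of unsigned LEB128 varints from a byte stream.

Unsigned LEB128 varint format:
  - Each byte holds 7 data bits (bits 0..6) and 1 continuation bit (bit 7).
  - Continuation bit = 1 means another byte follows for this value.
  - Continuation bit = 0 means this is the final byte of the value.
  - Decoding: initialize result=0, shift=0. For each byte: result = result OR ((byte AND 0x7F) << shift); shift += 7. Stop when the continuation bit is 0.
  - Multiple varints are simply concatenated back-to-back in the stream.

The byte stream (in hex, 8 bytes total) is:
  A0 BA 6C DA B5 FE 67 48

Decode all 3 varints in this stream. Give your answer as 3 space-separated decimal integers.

Answer: 1776928 218077914 72

Derivation:
  byte[0]=0xA0 cont=1 payload=0x20=32: acc |= 32<<0 -> acc=32 shift=7
  byte[1]=0xBA cont=1 payload=0x3A=58: acc |= 58<<7 -> acc=7456 shift=14
  byte[2]=0x6C cont=0 payload=0x6C=108: acc |= 108<<14 -> acc=1776928 shift=21 [end]
Varint 1: bytes[0:3] = A0 BA 6C -> value 1776928 (3 byte(s))
  byte[3]=0xDA cont=1 payload=0x5A=90: acc |= 90<<0 -> acc=90 shift=7
  byte[4]=0xB5 cont=1 payload=0x35=53: acc |= 53<<7 -> acc=6874 shift=14
  byte[5]=0xFE cont=1 payload=0x7E=126: acc |= 126<<14 -> acc=2071258 shift=21
  byte[6]=0x67 cont=0 payload=0x67=103: acc |= 103<<21 -> acc=218077914 shift=28 [end]
Varint 2: bytes[3:7] = DA B5 FE 67 -> value 218077914 (4 byte(s))
  byte[7]=0x48 cont=0 payload=0x48=72: acc |= 72<<0 -> acc=72 shift=7 [end]
Varint 3: bytes[7:8] = 48 -> value 72 (1 byte(s))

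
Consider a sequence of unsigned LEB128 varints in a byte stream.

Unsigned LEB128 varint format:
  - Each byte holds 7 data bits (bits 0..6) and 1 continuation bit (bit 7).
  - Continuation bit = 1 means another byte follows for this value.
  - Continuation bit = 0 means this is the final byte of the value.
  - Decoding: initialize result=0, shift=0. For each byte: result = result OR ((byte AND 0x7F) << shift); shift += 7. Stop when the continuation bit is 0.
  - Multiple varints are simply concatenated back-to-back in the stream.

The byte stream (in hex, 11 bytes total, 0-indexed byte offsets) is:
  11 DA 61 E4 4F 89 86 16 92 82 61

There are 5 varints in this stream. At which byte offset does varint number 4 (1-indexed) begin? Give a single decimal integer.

Answer: 5

Derivation:
  byte[0]=0x11 cont=0 payload=0x11=17: acc |= 17<<0 -> acc=17 shift=7 [end]
Varint 1: bytes[0:1] = 11 -> value 17 (1 byte(s))
  byte[1]=0xDA cont=1 payload=0x5A=90: acc |= 90<<0 -> acc=90 shift=7
  byte[2]=0x61 cont=0 payload=0x61=97: acc |= 97<<7 -> acc=12506 shift=14 [end]
Varint 2: bytes[1:3] = DA 61 -> value 12506 (2 byte(s))
  byte[3]=0xE4 cont=1 payload=0x64=100: acc |= 100<<0 -> acc=100 shift=7
  byte[4]=0x4F cont=0 payload=0x4F=79: acc |= 79<<7 -> acc=10212 shift=14 [end]
Varint 3: bytes[3:5] = E4 4F -> value 10212 (2 byte(s))
  byte[5]=0x89 cont=1 payload=0x09=9: acc |= 9<<0 -> acc=9 shift=7
  byte[6]=0x86 cont=1 payload=0x06=6: acc |= 6<<7 -> acc=777 shift=14
  byte[7]=0x16 cont=0 payload=0x16=22: acc |= 22<<14 -> acc=361225 shift=21 [end]
Varint 4: bytes[5:8] = 89 86 16 -> value 361225 (3 byte(s))
  byte[8]=0x92 cont=1 payload=0x12=18: acc |= 18<<0 -> acc=18 shift=7
  byte[9]=0x82 cont=1 payload=0x02=2: acc |= 2<<7 -> acc=274 shift=14
  byte[10]=0x61 cont=0 payload=0x61=97: acc |= 97<<14 -> acc=1589522 shift=21 [end]
Varint 5: bytes[8:11] = 92 82 61 -> value 1589522 (3 byte(s))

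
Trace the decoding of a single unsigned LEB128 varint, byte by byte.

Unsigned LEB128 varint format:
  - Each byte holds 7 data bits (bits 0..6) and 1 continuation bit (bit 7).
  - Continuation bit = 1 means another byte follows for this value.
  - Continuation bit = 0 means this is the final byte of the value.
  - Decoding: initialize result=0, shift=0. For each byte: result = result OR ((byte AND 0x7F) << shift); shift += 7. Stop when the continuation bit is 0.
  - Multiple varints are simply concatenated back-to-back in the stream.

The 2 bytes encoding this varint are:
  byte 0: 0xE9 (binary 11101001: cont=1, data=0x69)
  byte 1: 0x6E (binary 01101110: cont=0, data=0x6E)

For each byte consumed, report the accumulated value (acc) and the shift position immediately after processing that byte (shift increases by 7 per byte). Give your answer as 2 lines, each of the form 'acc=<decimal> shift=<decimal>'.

Answer: acc=105 shift=7
acc=14185 shift=14

Derivation:
byte 0=0xE9: payload=0x69=105, contrib = 105<<0 = 105; acc -> 105, shift -> 7
byte 1=0x6E: payload=0x6E=110, contrib = 110<<7 = 14080; acc -> 14185, shift -> 14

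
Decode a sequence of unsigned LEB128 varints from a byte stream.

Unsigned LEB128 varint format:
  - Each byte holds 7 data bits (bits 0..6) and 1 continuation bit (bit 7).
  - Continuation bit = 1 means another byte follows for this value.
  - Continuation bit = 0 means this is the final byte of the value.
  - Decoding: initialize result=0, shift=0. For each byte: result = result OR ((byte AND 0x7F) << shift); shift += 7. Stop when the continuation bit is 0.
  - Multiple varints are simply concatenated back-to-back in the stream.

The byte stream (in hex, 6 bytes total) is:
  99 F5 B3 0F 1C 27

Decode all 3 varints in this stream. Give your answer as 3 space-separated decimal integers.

Answer: 32307865 28 39

Derivation:
  byte[0]=0x99 cont=1 payload=0x19=25: acc |= 25<<0 -> acc=25 shift=7
  byte[1]=0xF5 cont=1 payload=0x75=117: acc |= 117<<7 -> acc=15001 shift=14
  byte[2]=0xB3 cont=1 payload=0x33=51: acc |= 51<<14 -> acc=850585 shift=21
  byte[3]=0x0F cont=0 payload=0x0F=15: acc |= 15<<21 -> acc=32307865 shift=28 [end]
Varint 1: bytes[0:4] = 99 F5 B3 0F -> value 32307865 (4 byte(s))
  byte[4]=0x1C cont=0 payload=0x1C=28: acc |= 28<<0 -> acc=28 shift=7 [end]
Varint 2: bytes[4:5] = 1C -> value 28 (1 byte(s))
  byte[5]=0x27 cont=0 payload=0x27=39: acc |= 39<<0 -> acc=39 shift=7 [end]
Varint 3: bytes[5:6] = 27 -> value 39 (1 byte(s))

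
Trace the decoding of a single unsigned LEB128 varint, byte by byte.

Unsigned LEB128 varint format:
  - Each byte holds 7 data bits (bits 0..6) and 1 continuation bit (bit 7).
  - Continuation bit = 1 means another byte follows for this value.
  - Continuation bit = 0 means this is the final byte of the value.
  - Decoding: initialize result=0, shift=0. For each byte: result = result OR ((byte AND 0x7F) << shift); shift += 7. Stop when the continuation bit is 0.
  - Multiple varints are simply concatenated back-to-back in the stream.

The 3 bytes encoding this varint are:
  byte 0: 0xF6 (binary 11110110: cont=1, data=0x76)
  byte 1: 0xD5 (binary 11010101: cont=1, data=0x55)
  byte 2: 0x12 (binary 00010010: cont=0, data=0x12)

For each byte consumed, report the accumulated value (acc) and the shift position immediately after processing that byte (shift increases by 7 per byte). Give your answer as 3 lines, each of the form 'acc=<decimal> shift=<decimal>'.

Answer: acc=118 shift=7
acc=10998 shift=14
acc=305910 shift=21

Derivation:
byte 0=0xF6: payload=0x76=118, contrib = 118<<0 = 118; acc -> 118, shift -> 7
byte 1=0xD5: payload=0x55=85, contrib = 85<<7 = 10880; acc -> 10998, shift -> 14
byte 2=0x12: payload=0x12=18, contrib = 18<<14 = 294912; acc -> 305910, shift -> 21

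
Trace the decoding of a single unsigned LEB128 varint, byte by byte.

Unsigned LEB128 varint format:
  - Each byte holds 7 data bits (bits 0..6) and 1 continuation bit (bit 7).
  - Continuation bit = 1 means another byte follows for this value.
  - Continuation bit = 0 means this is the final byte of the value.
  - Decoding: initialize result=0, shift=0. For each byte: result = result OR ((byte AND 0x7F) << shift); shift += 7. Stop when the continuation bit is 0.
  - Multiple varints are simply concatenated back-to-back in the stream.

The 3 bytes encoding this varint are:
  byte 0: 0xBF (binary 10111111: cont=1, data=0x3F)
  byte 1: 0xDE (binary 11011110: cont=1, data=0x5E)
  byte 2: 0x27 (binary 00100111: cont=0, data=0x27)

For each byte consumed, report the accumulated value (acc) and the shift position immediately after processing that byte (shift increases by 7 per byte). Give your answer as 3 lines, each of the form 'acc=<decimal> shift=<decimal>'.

Answer: acc=63 shift=7
acc=12095 shift=14
acc=651071 shift=21

Derivation:
byte 0=0xBF: payload=0x3F=63, contrib = 63<<0 = 63; acc -> 63, shift -> 7
byte 1=0xDE: payload=0x5E=94, contrib = 94<<7 = 12032; acc -> 12095, shift -> 14
byte 2=0x27: payload=0x27=39, contrib = 39<<14 = 638976; acc -> 651071, shift -> 21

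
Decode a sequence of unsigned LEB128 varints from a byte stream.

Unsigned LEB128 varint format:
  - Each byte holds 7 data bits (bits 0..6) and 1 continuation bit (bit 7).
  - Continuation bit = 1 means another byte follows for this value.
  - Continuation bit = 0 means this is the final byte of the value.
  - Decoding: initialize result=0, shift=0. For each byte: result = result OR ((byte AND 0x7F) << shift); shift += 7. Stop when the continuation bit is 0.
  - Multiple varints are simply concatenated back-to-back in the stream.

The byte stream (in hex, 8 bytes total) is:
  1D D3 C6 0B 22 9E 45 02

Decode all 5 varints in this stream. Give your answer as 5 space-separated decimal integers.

Answer: 29 189267 34 8862 2

Derivation:
  byte[0]=0x1D cont=0 payload=0x1D=29: acc |= 29<<0 -> acc=29 shift=7 [end]
Varint 1: bytes[0:1] = 1D -> value 29 (1 byte(s))
  byte[1]=0xD3 cont=1 payload=0x53=83: acc |= 83<<0 -> acc=83 shift=7
  byte[2]=0xC6 cont=1 payload=0x46=70: acc |= 70<<7 -> acc=9043 shift=14
  byte[3]=0x0B cont=0 payload=0x0B=11: acc |= 11<<14 -> acc=189267 shift=21 [end]
Varint 2: bytes[1:4] = D3 C6 0B -> value 189267 (3 byte(s))
  byte[4]=0x22 cont=0 payload=0x22=34: acc |= 34<<0 -> acc=34 shift=7 [end]
Varint 3: bytes[4:5] = 22 -> value 34 (1 byte(s))
  byte[5]=0x9E cont=1 payload=0x1E=30: acc |= 30<<0 -> acc=30 shift=7
  byte[6]=0x45 cont=0 payload=0x45=69: acc |= 69<<7 -> acc=8862 shift=14 [end]
Varint 4: bytes[5:7] = 9E 45 -> value 8862 (2 byte(s))
  byte[7]=0x02 cont=0 payload=0x02=2: acc |= 2<<0 -> acc=2 shift=7 [end]
Varint 5: bytes[7:8] = 02 -> value 2 (1 byte(s))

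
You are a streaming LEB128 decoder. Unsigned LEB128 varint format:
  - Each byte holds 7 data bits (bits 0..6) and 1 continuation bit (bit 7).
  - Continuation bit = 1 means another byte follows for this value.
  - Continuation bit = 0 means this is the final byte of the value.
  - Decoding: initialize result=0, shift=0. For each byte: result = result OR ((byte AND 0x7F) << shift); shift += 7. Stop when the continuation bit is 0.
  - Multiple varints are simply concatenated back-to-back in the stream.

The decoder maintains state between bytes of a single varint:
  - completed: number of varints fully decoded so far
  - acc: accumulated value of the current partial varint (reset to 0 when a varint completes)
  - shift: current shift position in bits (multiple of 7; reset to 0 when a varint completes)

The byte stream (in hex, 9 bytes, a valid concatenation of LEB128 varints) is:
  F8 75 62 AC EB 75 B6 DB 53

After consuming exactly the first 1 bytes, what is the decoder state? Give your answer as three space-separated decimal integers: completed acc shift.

byte[0]=0xF8 cont=1 payload=0x78: acc |= 120<<0 -> completed=0 acc=120 shift=7

Answer: 0 120 7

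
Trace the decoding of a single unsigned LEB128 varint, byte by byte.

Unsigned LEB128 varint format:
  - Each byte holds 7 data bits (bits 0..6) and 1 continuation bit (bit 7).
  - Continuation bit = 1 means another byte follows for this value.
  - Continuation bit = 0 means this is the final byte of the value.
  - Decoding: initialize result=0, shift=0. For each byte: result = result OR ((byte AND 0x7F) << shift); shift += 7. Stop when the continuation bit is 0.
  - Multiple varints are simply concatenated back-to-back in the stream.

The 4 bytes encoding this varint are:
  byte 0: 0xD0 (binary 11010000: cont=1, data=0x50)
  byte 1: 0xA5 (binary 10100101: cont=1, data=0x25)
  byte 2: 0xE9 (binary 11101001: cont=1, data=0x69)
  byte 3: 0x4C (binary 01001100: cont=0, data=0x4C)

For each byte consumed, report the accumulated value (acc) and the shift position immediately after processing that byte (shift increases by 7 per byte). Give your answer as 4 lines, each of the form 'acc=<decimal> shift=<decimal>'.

byte 0=0xD0: payload=0x50=80, contrib = 80<<0 = 80; acc -> 80, shift -> 7
byte 1=0xA5: payload=0x25=37, contrib = 37<<7 = 4736; acc -> 4816, shift -> 14
byte 2=0xE9: payload=0x69=105, contrib = 105<<14 = 1720320; acc -> 1725136, shift -> 21
byte 3=0x4C: payload=0x4C=76, contrib = 76<<21 = 159383552; acc -> 161108688, shift -> 28

Answer: acc=80 shift=7
acc=4816 shift=14
acc=1725136 shift=21
acc=161108688 shift=28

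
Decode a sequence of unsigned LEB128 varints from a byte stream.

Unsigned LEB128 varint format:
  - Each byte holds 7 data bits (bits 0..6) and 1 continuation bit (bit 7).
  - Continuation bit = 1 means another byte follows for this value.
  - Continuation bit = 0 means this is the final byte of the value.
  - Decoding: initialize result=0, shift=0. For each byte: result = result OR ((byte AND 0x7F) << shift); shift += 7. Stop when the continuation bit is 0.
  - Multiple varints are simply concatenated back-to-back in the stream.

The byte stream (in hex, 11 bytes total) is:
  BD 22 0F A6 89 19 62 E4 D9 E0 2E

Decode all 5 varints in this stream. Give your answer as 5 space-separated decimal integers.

  byte[0]=0xBD cont=1 payload=0x3D=61: acc |= 61<<0 -> acc=61 shift=7
  byte[1]=0x22 cont=0 payload=0x22=34: acc |= 34<<7 -> acc=4413 shift=14 [end]
Varint 1: bytes[0:2] = BD 22 -> value 4413 (2 byte(s))
  byte[2]=0x0F cont=0 payload=0x0F=15: acc |= 15<<0 -> acc=15 shift=7 [end]
Varint 2: bytes[2:3] = 0F -> value 15 (1 byte(s))
  byte[3]=0xA6 cont=1 payload=0x26=38: acc |= 38<<0 -> acc=38 shift=7
  byte[4]=0x89 cont=1 payload=0x09=9: acc |= 9<<7 -> acc=1190 shift=14
  byte[5]=0x19 cont=0 payload=0x19=25: acc |= 25<<14 -> acc=410790 shift=21 [end]
Varint 3: bytes[3:6] = A6 89 19 -> value 410790 (3 byte(s))
  byte[6]=0x62 cont=0 payload=0x62=98: acc |= 98<<0 -> acc=98 shift=7 [end]
Varint 4: bytes[6:7] = 62 -> value 98 (1 byte(s))
  byte[7]=0xE4 cont=1 payload=0x64=100: acc |= 100<<0 -> acc=100 shift=7
  byte[8]=0xD9 cont=1 payload=0x59=89: acc |= 89<<7 -> acc=11492 shift=14
  byte[9]=0xE0 cont=1 payload=0x60=96: acc |= 96<<14 -> acc=1584356 shift=21
  byte[10]=0x2E cont=0 payload=0x2E=46: acc |= 46<<21 -> acc=98053348 shift=28 [end]
Varint 5: bytes[7:11] = E4 D9 E0 2E -> value 98053348 (4 byte(s))

Answer: 4413 15 410790 98 98053348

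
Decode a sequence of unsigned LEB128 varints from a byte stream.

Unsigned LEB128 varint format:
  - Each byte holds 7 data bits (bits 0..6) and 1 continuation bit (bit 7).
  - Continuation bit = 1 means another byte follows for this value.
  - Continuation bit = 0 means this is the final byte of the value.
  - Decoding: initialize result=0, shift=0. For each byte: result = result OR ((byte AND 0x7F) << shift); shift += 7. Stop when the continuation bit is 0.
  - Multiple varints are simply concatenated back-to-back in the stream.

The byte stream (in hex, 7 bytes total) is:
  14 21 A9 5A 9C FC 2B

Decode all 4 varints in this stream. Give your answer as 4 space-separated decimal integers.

  byte[0]=0x14 cont=0 payload=0x14=20: acc |= 20<<0 -> acc=20 shift=7 [end]
Varint 1: bytes[0:1] = 14 -> value 20 (1 byte(s))
  byte[1]=0x21 cont=0 payload=0x21=33: acc |= 33<<0 -> acc=33 shift=7 [end]
Varint 2: bytes[1:2] = 21 -> value 33 (1 byte(s))
  byte[2]=0xA9 cont=1 payload=0x29=41: acc |= 41<<0 -> acc=41 shift=7
  byte[3]=0x5A cont=0 payload=0x5A=90: acc |= 90<<7 -> acc=11561 shift=14 [end]
Varint 3: bytes[2:4] = A9 5A -> value 11561 (2 byte(s))
  byte[4]=0x9C cont=1 payload=0x1C=28: acc |= 28<<0 -> acc=28 shift=7
  byte[5]=0xFC cont=1 payload=0x7C=124: acc |= 124<<7 -> acc=15900 shift=14
  byte[6]=0x2B cont=0 payload=0x2B=43: acc |= 43<<14 -> acc=720412 shift=21 [end]
Varint 4: bytes[4:7] = 9C FC 2B -> value 720412 (3 byte(s))

Answer: 20 33 11561 720412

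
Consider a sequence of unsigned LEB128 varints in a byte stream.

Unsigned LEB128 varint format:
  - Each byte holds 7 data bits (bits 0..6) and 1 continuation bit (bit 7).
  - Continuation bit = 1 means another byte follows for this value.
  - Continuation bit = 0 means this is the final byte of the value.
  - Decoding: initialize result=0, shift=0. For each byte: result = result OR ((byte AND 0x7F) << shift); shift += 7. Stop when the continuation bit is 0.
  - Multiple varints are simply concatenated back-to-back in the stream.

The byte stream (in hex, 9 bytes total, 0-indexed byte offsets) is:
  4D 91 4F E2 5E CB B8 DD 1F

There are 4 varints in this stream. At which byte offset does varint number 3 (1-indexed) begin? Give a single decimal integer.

  byte[0]=0x4D cont=0 payload=0x4D=77: acc |= 77<<0 -> acc=77 shift=7 [end]
Varint 1: bytes[0:1] = 4D -> value 77 (1 byte(s))
  byte[1]=0x91 cont=1 payload=0x11=17: acc |= 17<<0 -> acc=17 shift=7
  byte[2]=0x4F cont=0 payload=0x4F=79: acc |= 79<<7 -> acc=10129 shift=14 [end]
Varint 2: bytes[1:3] = 91 4F -> value 10129 (2 byte(s))
  byte[3]=0xE2 cont=1 payload=0x62=98: acc |= 98<<0 -> acc=98 shift=7
  byte[4]=0x5E cont=0 payload=0x5E=94: acc |= 94<<7 -> acc=12130 shift=14 [end]
Varint 3: bytes[3:5] = E2 5E -> value 12130 (2 byte(s))
  byte[5]=0xCB cont=1 payload=0x4B=75: acc |= 75<<0 -> acc=75 shift=7
  byte[6]=0xB8 cont=1 payload=0x38=56: acc |= 56<<7 -> acc=7243 shift=14
  byte[7]=0xDD cont=1 payload=0x5D=93: acc |= 93<<14 -> acc=1530955 shift=21
  byte[8]=0x1F cont=0 payload=0x1F=31: acc |= 31<<21 -> acc=66542667 shift=28 [end]
Varint 4: bytes[5:9] = CB B8 DD 1F -> value 66542667 (4 byte(s))

Answer: 3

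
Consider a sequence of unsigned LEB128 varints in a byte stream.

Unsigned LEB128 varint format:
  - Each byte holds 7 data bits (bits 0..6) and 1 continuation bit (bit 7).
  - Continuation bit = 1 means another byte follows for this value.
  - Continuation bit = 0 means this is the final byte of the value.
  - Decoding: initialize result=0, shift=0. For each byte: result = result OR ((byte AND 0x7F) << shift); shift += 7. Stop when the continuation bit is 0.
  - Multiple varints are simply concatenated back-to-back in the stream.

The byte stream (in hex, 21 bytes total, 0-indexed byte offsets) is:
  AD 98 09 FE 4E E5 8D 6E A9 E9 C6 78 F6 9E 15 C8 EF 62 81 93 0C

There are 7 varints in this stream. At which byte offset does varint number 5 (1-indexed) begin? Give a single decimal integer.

Answer: 12

Derivation:
  byte[0]=0xAD cont=1 payload=0x2D=45: acc |= 45<<0 -> acc=45 shift=7
  byte[1]=0x98 cont=1 payload=0x18=24: acc |= 24<<7 -> acc=3117 shift=14
  byte[2]=0x09 cont=0 payload=0x09=9: acc |= 9<<14 -> acc=150573 shift=21 [end]
Varint 1: bytes[0:3] = AD 98 09 -> value 150573 (3 byte(s))
  byte[3]=0xFE cont=1 payload=0x7E=126: acc |= 126<<0 -> acc=126 shift=7
  byte[4]=0x4E cont=0 payload=0x4E=78: acc |= 78<<7 -> acc=10110 shift=14 [end]
Varint 2: bytes[3:5] = FE 4E -> value 10110 (2 byte(s))
  byte[5]=0xE5 cont=1 payload=0x65=101: acc |= 101<<0 -> acc=101 shift=7
  byte[6]=0x8D cont=1 payload=0x0D=13: acc |= 13<<7 -> acc=1765 shift=14
  byte[7]=0x6E cont=0 payload=0x6E=110: acc |= 110<<14 -> acc=1804005 shift=21 [end]
Varint 3: bytes[5:8] = E5 8D 6E -> value 1804005 (3 byte(s))
  byte[8]=0xA9 cont=1 payload=0x29=41: acc |= 41<<0 -> acc=41 shift=7
  byte[9]=0xE9 cont=1 payload=0x69=105: acc |= 105<<7 -> acc=13481 shift=14
  byte[10]=0xC6 cont=1 payload=0x46=70: acc |= 70<<14 -> acc=1160361 shift=21
  byte[11]=0x78 cont=0 payload=0x78=120: acc |= 120<<21 -> acc=252818601 shift=28 [end]
Varint 4: bytes[8:12] = A9 E9 C6 78 -> value 252818601 (4 byte(s))
  byte[12]=0xF6 cont=1 payload=0x76=118: acc |= 118<<0 -> acc=118 shift=7
  byte[13]=0x9E cont=1 payload=0x1E=30: acc |= 30<<7 -> acc=3958 shift=14
  byte[14]=0x15 cont=0 payload=0x15=21: acc |= 21<<14 -> acc=348022 shift=21 [end]
Varint 5: bytes[12:15] = F6 9E 15 -> value 348022 (3 byte(s))
  byte[15]=0xC8 cont=1 payload=0x48=72: acc |= 72<<0 -> acc=72 shift=7
  byte[16]=0xEF cont=1 payload=0x6F=111: acc |= 111<<7 -> acc=14280 shift=14
  byte[17]=0x62 cont=0 payload=0x62=98: acc |= 98<<14 -> acc=1619912 shift=21 [end]
Varint 6: bytes[15:18] = C8 EF 62 -> value 1619912 (3 byte(s))
  byte[18]=0x81 cont=1 payload=0x01=1: acc |= 1<<0 -> acc=1 shift=7
  byte[19]=0x93 cont=1 payload=0x13=19: acc |= 19<<7 -> acc=2433 shift=14
  byte[20]=0x0C cont=0 payload=0x0C=12: acc |= 12<<14 -> acc=199041 shift=21 [end]
Varint 7: bytes[18:21] = 81 93 0C -> value 199041 (3 byte(s))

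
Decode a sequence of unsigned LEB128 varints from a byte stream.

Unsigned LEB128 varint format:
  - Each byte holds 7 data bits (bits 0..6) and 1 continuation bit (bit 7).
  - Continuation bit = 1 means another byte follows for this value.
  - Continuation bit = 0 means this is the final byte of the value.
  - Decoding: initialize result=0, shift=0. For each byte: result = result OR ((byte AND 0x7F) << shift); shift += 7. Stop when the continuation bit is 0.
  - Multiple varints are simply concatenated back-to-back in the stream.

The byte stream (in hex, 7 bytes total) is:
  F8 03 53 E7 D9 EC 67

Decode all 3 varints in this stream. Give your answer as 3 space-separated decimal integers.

  byte[0]=0xF8 cont=1 payload=0x78=120: acc |= 120<<0 -> acc=120 shift=7
  byte[1]=0x03 cont=0 payload=0x03=3: acc |= 3<<7 -> acc=504 shift=14 [end]
Varint 1: bytes[0:2] = F8 03 -> value 504 (2 byte(s))
  byte[2]=0x53 cont=0 payload=0x53=83: acc |= 83<<0 -> acc=83 shift=7 [end]
Varint 2: bytes[2:3] = 53 -> value 83 (1 byte(s))
  byte[3]=0xE7 cont=1 payload=0x67=103: acc |= 103<<0 -> acc=103 shift=7
  byte[4]=0xD9 cont=1 payload=0x59=89: acc |= 89<<7 -> acc=11495 shift=14
  byte[5]=0xEC cont=1 payload=0x6C=108: acc |= 108<<14 -> acc=1780967 shift=21
  byte[6]=0x67 cont=0 payload=0x67=103: acc |= 103<<21 -> acc=217787623 shift=28 [end]
Varint 3: bytes[3:7] = E7 D9 EC 67 -> value 217787623 (4 byte(s))

Answer: 504 83 217787623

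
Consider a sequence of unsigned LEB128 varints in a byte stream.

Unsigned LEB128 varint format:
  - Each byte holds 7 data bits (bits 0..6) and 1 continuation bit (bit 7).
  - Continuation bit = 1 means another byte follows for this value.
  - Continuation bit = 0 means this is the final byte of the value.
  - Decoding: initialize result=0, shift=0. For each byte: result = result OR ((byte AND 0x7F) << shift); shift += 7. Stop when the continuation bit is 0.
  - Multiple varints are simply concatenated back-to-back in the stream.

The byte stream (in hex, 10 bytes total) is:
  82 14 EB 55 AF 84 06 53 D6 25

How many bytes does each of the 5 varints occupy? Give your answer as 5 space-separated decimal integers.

  byte[0]=0x82 cont=1 payload=0x02=2: acc |= 2<<0 -> acc=2 shift=7
  byte[1]=0x14 cont=0 payload=0x14=20: acc |= 20<<7 -> acc=2562 shift=14 [end]
Varint 1: bytes[0:2] = 82 14 -> value 2562 (2 byte(s))
  byte[2]=0xEB cont=1 payload=0x6B=107: acc |= 107<<0 -> acc=107 shift=7
  byte[3]=0x55 cont=0 payload=0x55=85: acc |= 85<<7 -> acc=10987 shift=14 [end]
Varint 2: bytes[2:4] = EB 55 -> value 10987 (2 byte(s))
  byte[4]=0xAF cont=1 payload=0x2F=47: acc |= 47<<0 -> acc=47 shift=7
  byte[5]=0x84 cont=1 payload=0x04=4: acc |= 4<<7 -> acc=559 shift=14
  byte[6]=0x06 cont=0 payload=0x06=6: acc |= 6<<14 -> acc=98863 shift=21 [end]
Varint 3: bytes[4:7] = AF 84 06 -> value 98863 (3 byte(s))
  byte[7]=0x53 cont=0 payload=0x53=83: acc |= 83<<0 -> acc=83 shift=7 [end]
Varint 4: bytes[7:8] = 53 -> value 83 (1 byte(s))
  byte[8]=0xD6 cont=1 payload=0x56=86: acc |= 86<<0 -> acc=86 shift=7
  byte[9]=0x25 cont=0 payload=0x25=37: acc |= 37<<7 -> acc=4822 shift=14 [end]
Varint 5: bytes[8:10] = D6 25 -> value 4822 (2 byte(s))

Answer: 2 2 3 1 2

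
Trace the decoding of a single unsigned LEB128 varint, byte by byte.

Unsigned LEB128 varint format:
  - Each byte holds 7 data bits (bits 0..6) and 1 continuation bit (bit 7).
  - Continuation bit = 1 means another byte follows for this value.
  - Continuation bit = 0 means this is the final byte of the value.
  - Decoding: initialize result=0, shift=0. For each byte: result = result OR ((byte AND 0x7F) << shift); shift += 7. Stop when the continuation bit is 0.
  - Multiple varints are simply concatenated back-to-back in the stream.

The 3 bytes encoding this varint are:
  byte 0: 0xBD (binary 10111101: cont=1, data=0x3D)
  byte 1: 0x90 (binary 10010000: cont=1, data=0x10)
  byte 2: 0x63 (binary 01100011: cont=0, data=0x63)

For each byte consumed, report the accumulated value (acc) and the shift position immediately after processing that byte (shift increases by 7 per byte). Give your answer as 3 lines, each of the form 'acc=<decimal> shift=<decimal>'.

Answer: acc=61 shift=7
acc=2109 shift=14
acc=1624125 shift=21

Derivation:
byte 0=0xBD: payload=0x3D=61, contrib = 61<<0 = 61; acc -> 61, shift -> 7
byte 1=0x90: payload=0x10=16, contrib = 16<<7 = 2048; acc -> 2109, shift -> 14
byte 2=0x63: payload=0x63=99, contrib = 99<<14 = 1622016; acc -> 1624125, shift -> 21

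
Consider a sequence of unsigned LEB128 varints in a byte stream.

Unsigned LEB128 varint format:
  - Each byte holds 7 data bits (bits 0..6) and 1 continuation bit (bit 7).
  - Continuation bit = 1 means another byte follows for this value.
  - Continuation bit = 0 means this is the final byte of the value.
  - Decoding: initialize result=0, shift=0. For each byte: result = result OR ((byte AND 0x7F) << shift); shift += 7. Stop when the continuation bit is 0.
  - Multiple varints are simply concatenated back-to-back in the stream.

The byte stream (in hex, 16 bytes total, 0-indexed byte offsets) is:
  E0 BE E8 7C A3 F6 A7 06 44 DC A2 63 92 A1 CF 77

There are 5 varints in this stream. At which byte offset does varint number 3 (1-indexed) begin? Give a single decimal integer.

  byte[0]=0xE0 cont=1 payload=0x60=96: acc |= 96<<0 -> acc=96 shift=7
  byte[1]=0xBE cont=1 payload=0x3E=62: acc |= 62<<7 -> acc=8032 shift=14
  byte[2]=0xE8 cont=1 payload=0x68=104: acc |= 104<<14 -> acc=1711968 shift=21
  byte[3]=0x7C cont=0 payload=0x7C=124: acc |= 124<<21 -> acc=261758816 shift=28 [end]
Varint 1: bytes[0:4] = E0 BE E8 7C -> value 261758816 (4 byte(s))
  byte[4]=0xA3 cont=1 payload=0x23=35: acc |= 35<<0 -> acc=35 shift=7
  byte[5]=0xF6 cont=1 payload=0x76=118: acc |= 118<<7 -> acc=15139 shift=14
  byte[6]=0xA7 cont=1 payload=0x27=39: acc |= 39<<14 -> acc=654115 shift=21
  byte[7]=0x06 cont=0 payload=0x06=6: acc |= 6<<21 -> acc=13237027 shift=28 [end]
Varint 2: bytes[4:8] = A3 F6 A7 06 -> value 13237027 (4 byte(s))
  byte[8]=0x44 cont=0 payload=0x44=68: acc |= 68<<0 -> acc=68 shift=7 [end]
Varint 3: bytes[8:9] = 44 -> value 68 (1 byte(s))
  byte[9]=0xDC cont=1 payload=0x5C=92: acc |= 92<<0 -> acc=92 shift=7
  byte[10]=0xA2 cont=1 payload=0x22=34: acc |= 34<<7 -> acc=4444 shift=14
  byte[11]=0x63 cont=0 payload=0x63=99: acc |= 99<<14 -> acc=1626460 shift=21 [end]
Varint 4: bytes[9:12] = DC A2 63 -> value 1626460 (3 byte(s))
  byte[12]=0x92 cont=1 payload=0x12=18: acc |= 18<<0 -> acc=18 shift=7
  byte[13]=0xA1 cont=1 payload=0x21=33: acc |= 33<<7 -> acc=4242 shift=14
  byte[14]=0xCF cont=1 payload=0x4F=79: acc |= 79<<14 -> acc=1298578 shift=21
  byte[15]=0x77 cont=0 payload=0x77=119: acc |= 119<<21 -> acc=250859666 shift=28 [end]
Varint 5: bytes[12:16] = 92 A1 CF 77 -> value 250859666 (4 byte(s))

Answer: 8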